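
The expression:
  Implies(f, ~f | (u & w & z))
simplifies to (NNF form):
~f | (u & w & z)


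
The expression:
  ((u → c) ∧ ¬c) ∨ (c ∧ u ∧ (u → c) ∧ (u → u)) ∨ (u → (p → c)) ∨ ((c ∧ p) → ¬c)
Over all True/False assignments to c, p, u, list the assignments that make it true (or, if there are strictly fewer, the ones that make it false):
is always true.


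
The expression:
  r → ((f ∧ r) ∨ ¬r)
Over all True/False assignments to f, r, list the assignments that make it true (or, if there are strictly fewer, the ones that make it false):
is false only for:
  f=False, r=True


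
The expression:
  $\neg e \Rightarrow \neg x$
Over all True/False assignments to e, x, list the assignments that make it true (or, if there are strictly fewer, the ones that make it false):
is false only for:
  e=False, x=True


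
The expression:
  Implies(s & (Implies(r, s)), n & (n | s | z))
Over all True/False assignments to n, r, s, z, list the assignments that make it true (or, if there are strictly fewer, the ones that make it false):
is false only for:
  n=False, r=False, s=True, z=False;
  n=False, r=False, s=True, z=True;
  n=False, r=True, s=True, z=False;
  n=False, r=True, s=True, z=True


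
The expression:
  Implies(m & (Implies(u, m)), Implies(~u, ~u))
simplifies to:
True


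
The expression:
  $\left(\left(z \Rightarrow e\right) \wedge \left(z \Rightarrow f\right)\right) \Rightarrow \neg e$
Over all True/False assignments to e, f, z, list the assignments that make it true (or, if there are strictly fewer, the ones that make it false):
is false only for:
  e=True, f=False, z=False;
  e=True, f=True, z=False;
  e=True, f=True, z=True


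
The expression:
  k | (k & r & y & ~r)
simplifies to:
k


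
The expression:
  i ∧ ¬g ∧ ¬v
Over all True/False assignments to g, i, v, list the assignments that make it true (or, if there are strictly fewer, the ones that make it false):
is true only for:
  g=False, i=True, v=False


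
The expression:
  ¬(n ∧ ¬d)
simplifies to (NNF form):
d ∨ ¬n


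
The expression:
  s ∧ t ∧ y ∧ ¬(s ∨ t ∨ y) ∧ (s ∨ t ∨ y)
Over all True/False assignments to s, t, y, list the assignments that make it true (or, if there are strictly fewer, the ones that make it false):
is never true.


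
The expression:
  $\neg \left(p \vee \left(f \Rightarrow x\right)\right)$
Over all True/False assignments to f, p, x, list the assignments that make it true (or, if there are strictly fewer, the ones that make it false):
is true only for:
  f=True, p=False, x=False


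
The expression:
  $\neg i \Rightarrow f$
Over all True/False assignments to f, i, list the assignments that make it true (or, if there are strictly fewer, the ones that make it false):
is false only for:
  f=False, i=False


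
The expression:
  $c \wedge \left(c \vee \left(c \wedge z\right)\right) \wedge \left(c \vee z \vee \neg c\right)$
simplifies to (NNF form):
$c$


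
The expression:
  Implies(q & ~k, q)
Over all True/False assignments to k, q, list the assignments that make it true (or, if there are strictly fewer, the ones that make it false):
is always true.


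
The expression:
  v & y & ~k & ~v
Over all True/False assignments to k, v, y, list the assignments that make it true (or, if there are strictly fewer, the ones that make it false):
is never true.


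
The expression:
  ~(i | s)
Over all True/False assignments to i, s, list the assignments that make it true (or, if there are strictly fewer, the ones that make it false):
is true only for:
  i=False, s=False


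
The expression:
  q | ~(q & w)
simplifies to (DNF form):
True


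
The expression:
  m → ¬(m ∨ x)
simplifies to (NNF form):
¬m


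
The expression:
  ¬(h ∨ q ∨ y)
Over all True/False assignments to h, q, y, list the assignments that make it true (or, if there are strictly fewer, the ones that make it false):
is true only for:
  h=False, q=False, y=False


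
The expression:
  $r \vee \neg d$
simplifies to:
$r \vee \neg d$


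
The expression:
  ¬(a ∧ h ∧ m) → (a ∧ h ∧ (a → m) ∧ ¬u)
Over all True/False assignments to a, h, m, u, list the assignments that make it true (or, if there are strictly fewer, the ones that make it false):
is true only for:
  a=True, h=True, m=True, u=False;
  a=True, h=True, m=True, u=True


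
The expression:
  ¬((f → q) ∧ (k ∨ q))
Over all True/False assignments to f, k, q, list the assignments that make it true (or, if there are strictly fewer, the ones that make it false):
is true only for:
  f=False, k=False, q=False;
  f=True, k=False, q=False;
  f=True, k=True, q=False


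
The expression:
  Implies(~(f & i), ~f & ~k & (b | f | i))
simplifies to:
(b | i) & (f | ~k) & (i | ~f)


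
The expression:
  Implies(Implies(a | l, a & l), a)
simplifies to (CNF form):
a | l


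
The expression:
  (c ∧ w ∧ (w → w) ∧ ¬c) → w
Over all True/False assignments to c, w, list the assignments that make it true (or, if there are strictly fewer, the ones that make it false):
is always true.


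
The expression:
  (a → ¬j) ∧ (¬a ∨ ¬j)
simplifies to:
¬a ∨ ¬j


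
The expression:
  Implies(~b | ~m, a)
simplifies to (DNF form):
a | (b & m)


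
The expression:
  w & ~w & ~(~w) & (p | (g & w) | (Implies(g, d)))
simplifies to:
False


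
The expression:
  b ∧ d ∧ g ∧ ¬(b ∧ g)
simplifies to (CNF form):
False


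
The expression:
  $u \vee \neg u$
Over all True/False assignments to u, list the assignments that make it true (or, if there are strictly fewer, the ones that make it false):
is always true.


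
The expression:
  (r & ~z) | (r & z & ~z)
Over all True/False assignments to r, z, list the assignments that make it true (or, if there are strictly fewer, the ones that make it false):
is true only for:
  r=True, z=False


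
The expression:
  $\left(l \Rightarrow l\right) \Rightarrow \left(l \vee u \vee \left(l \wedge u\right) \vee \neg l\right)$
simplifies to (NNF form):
$\text{True}$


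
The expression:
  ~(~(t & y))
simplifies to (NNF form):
t & y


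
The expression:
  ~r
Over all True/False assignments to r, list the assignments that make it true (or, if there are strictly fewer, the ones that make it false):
is true only for:
  r=False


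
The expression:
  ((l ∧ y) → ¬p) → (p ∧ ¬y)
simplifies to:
p ∧ (l ∨ ¬y)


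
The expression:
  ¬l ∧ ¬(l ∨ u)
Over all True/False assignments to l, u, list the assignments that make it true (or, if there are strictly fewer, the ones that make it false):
is true only for:
  l=False, u=False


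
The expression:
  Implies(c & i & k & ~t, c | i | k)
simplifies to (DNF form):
True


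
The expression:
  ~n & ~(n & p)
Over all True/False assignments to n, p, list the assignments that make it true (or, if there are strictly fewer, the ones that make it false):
is true only for:
  n=False, p=False;
  n=False, p=True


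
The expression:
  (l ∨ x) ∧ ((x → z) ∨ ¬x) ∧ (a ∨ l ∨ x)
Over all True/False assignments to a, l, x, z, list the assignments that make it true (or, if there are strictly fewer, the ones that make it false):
is true only for:
  a=False, l=False, x=True, z=True;
  a=False, l=True, x=False, z=False;
  a=False, l=True, x=False, z=True;
  a=False, l=True, x=True, z=True;
  a=True, l=False, x=True, z=True;
  a=True, l=True, x=False, z=False;
  a=True, l=True, x=False, z=True;
  a=True, l=True, x=True, z=True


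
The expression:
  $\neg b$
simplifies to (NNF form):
$\neg b$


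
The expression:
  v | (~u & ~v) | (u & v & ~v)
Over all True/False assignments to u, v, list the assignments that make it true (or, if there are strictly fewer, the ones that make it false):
is false only for:
  u=True, v=False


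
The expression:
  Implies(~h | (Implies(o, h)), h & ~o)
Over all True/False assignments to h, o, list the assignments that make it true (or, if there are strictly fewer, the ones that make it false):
is true only for:
  h=True, o=False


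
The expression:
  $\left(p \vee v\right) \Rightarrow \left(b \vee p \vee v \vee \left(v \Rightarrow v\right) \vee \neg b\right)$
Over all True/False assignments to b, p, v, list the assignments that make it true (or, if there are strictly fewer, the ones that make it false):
is always true.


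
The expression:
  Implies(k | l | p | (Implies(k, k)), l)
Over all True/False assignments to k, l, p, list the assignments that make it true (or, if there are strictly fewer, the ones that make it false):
is true only for:
  k=False, l=True, p=False;
  k=False, l=True, p=True;
  k=True, l=True, p=False;
  k=True, l=True, p=True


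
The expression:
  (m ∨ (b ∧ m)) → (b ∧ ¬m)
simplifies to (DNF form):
¬m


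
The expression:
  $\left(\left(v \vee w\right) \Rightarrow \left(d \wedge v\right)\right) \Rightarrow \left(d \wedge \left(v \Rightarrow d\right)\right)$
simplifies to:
$d \vee v \vee w$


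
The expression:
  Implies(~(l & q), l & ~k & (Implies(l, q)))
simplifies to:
l & q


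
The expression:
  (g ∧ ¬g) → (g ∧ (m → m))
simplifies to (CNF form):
True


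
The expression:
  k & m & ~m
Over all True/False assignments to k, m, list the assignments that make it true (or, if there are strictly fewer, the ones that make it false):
is never true.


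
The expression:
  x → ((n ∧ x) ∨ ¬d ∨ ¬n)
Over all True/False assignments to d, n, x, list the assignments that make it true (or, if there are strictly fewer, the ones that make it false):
is always true.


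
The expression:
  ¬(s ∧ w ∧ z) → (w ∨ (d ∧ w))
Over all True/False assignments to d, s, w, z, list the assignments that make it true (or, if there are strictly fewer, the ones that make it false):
is true only for:
  d=False, s=False, w=True, z=False;
  d=False, s=False, w=True, z=True;
  d=False, s=True, w=True, z=False;
  d=False, s=True, w=True, z=True;
  d=True, s=False, w=True, z=False;
  d=True, s=False, w=True, z=True;
  d=True, s=True, w=True, z=False;
  d=True, s=True, w=True, z=True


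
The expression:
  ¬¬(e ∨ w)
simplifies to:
e ∨ w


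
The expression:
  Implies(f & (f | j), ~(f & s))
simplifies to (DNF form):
~f | ~s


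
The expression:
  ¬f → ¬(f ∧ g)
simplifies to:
True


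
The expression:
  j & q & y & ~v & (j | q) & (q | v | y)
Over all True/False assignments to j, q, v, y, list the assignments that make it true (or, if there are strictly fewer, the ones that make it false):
is true only for:
  j=True, q=True, v=False, y=True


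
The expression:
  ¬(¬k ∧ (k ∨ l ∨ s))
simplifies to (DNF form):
k ∨ (¬l ∧ ¬s)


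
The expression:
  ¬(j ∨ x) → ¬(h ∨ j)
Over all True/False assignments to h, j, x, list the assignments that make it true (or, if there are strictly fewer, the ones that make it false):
is false only for:
  h=True, j=False, x=False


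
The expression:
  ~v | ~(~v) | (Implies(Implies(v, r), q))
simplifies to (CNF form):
True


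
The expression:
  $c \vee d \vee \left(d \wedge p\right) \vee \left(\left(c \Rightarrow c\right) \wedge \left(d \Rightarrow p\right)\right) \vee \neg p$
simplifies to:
$\text{True}$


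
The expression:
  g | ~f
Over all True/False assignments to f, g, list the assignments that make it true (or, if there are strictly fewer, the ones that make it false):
is false only for:
  f=True, g=False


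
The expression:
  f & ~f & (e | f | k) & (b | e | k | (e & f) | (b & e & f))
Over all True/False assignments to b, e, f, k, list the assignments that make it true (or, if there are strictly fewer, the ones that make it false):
is never true.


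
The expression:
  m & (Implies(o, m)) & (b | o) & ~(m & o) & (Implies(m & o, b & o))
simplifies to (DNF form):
b & m & ~o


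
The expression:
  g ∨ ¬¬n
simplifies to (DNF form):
g ∨ n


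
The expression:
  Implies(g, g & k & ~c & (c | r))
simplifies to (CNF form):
(k | ~g) & (r | ~g) & (~c | ~g)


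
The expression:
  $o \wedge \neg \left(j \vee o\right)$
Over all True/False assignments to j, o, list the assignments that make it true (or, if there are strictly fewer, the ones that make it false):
is never true.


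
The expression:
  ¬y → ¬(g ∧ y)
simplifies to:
True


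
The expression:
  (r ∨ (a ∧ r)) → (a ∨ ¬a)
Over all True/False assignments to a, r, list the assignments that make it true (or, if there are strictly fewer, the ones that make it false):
is always true.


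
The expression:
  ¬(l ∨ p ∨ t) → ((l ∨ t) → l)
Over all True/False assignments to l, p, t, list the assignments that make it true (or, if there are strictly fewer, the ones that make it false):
is always true.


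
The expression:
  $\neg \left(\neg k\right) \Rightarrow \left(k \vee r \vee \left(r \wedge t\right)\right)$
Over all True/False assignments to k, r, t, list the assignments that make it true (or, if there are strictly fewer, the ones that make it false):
is always true.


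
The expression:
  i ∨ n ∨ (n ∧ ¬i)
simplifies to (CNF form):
i ∨ n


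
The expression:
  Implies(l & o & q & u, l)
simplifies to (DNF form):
True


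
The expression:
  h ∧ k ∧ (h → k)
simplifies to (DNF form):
h ∧ k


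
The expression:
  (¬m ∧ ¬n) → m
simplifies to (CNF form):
m ∨ n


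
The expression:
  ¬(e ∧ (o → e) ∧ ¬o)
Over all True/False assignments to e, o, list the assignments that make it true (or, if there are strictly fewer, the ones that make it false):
is false only for:
  e=True, o=False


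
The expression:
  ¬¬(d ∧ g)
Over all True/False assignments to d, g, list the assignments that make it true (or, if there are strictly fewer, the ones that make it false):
is true only for:
  d=True, g=True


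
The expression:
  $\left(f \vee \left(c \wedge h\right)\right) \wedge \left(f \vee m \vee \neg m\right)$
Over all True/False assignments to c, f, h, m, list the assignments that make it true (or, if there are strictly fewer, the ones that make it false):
is false only for:
  c=False, f=False, h=False, m=False;
  c=False, f=False, h=False, m=True;
  c=False, f=False, h=True, m=False;
  c=False, f=False, h=True, m=True;
  c=True, f=False, h=False, m=False;
  c=True, f=False, h=False, m=True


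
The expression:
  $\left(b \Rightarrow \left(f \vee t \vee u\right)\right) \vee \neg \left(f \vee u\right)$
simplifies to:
$\text{True}$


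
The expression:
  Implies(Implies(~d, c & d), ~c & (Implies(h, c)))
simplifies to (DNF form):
~d | (~c & ~h)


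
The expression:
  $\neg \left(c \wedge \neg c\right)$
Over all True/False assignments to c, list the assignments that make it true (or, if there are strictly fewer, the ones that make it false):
is always true.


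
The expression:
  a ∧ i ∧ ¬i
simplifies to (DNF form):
False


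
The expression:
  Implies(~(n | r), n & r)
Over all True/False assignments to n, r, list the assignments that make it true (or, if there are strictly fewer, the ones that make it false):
is false only for:
  n=False, r=False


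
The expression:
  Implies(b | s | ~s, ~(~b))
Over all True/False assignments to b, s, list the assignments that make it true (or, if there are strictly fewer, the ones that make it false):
is true only for:
  b=True, s=False;
  b=True, s=True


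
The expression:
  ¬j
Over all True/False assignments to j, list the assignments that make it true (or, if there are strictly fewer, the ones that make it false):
is true only for:
  j=False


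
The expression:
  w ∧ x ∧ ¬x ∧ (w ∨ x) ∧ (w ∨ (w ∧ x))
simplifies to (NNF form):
False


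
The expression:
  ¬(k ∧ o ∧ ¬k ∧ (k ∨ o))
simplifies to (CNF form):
True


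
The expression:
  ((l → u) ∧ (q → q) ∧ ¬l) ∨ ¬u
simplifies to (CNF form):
¬l ∨ ¬u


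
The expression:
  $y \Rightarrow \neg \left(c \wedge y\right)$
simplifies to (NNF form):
$\neg c \vee \neg y$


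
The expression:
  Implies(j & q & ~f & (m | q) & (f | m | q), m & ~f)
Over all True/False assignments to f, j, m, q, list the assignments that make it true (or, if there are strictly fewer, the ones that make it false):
is false only for:
  f=False, j=True, m=False, q=True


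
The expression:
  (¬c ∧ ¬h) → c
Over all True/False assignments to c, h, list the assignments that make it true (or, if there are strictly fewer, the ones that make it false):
is false only for:
  c=False, h=False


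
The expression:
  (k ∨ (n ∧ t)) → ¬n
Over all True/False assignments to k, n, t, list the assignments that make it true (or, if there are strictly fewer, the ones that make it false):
is false only for:
  k=False, n=True, t=True;
  k=True, n=True, t=False;
  k=True, n=True, t=True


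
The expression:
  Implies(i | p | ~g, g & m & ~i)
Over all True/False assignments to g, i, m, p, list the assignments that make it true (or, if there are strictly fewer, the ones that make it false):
is true only for:
  g=True, i=False, m=False, p=False;
  g=True, i=False, m=True, p=False;
  g=True, i=False, m=True, p=True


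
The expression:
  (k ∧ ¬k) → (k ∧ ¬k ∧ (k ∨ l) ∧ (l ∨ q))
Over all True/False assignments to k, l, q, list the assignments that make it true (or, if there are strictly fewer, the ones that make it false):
is always true.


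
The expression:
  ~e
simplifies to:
~e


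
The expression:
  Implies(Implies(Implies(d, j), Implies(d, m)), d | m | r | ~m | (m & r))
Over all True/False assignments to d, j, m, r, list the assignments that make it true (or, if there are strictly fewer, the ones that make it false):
is always true.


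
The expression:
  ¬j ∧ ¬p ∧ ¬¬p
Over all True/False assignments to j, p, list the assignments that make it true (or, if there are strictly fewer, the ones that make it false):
is never true.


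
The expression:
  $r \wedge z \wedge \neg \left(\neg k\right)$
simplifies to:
$k \wedge r \wedge z$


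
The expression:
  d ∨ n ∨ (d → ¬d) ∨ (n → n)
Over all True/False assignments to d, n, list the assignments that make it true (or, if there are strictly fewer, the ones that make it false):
is always true.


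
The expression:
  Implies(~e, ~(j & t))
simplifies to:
e | ~j | ~t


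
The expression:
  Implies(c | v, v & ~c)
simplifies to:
~c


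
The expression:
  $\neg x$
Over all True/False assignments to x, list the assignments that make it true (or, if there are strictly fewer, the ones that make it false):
is true only for:
  x=False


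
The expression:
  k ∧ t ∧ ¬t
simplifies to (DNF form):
False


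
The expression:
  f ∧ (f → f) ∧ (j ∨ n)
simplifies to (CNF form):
f ∧ (j ∨ n)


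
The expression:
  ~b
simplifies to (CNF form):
~b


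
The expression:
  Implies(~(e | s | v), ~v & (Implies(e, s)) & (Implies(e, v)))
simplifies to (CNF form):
True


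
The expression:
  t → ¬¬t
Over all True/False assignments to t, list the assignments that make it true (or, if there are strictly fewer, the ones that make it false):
is always true.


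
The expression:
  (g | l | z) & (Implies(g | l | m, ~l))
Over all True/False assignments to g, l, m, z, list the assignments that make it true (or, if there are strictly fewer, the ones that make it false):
is true only for:
  g=False, l=False, m=False, z=True;
  g=False, l=False, m=True, z=True;
  g=True, l=False, m=False, z=False;
  g=True, l=False, m=False, z=True;
  g=True, l=False, m=True, z=False;
  g=True, l=False, m=True, z=True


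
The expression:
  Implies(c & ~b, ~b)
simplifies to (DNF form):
True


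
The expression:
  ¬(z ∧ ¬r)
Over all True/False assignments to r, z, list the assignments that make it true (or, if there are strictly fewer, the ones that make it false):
is false only for:
  r=False, z=True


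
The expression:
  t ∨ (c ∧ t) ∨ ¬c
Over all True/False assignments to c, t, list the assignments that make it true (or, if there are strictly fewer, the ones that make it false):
is false only for:
  c=True, t=False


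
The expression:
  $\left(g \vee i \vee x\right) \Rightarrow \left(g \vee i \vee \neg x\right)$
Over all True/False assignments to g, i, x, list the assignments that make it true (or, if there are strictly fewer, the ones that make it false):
is false only for:
  g=False, i=False, x=True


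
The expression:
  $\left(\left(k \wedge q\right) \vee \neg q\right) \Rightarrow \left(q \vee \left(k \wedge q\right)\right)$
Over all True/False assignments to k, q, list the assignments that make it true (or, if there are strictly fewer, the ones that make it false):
is true only for:
  k=False, q=True;
  k=True, q=True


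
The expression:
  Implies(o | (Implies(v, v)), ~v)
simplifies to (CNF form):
~v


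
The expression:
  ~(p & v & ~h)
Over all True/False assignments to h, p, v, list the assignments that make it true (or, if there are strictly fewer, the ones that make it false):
is false only for:
  h=False, p=True, v=True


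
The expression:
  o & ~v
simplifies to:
o & ~v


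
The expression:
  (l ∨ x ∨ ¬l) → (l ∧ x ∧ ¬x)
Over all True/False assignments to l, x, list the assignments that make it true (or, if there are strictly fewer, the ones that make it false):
is never true.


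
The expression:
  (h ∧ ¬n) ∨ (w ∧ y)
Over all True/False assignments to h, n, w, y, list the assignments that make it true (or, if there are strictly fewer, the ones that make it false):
is true only for:
  h=False, n=False, w=True, y=True;
  h=False, n=True, w=True, y=True;
  h=True, n=False, w=False, y=False;
  h=True, n=False, w=False, y=True;
  h=True, n=False, w=True, y=False;
  h=True, n=False, w=True, y=True;
  h=True, n=True, w=True, y=True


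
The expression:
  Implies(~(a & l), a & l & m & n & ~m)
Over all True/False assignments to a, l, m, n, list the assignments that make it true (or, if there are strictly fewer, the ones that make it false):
is true only for:
  a=True, l=True, m=False, n=False;
  a=True, l=True, m=False, n=True;
  a=True, l=True, m=True, n=False;
  a=True, l=True, m=True, n=True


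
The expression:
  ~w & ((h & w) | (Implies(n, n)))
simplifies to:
~w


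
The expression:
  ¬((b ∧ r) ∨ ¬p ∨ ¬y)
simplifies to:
p ∧ y ∧ (¬b ∨ ¬r)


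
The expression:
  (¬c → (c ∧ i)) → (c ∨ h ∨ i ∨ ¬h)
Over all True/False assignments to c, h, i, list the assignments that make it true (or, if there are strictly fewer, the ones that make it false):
is always true.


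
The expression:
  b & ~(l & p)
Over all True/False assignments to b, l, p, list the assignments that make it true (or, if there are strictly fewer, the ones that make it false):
is true only for:
  b=True, l=False, p=False;
  b=True, l=False, p=True;
  b=True, l=True, p=False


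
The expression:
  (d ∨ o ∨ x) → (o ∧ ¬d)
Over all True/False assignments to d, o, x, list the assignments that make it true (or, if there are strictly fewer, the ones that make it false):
is true only for:
  d=False, o=False, x=False;
  d=False, o=True, x=False;
  d=False, o=True, x=True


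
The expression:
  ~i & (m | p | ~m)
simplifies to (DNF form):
~i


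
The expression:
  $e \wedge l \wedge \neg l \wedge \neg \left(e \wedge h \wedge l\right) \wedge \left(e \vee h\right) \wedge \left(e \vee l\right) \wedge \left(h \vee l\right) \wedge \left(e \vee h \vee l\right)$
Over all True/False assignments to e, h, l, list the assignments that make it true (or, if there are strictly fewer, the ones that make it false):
is never true.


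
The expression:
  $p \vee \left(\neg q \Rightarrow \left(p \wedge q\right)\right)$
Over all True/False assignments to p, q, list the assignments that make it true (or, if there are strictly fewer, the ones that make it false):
is false only for:
  p=False, q=False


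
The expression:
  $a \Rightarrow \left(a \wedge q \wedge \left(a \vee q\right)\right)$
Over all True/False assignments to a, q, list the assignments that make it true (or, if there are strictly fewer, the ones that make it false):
is false only for:
  a=True, q=False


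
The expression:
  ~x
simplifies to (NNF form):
~x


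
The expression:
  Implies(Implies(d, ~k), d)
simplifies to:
d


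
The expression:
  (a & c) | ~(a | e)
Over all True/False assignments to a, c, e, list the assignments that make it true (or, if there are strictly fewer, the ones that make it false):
is true only for:
  a=False, c=False, e=False;
  a=False, c=True, e=False;
  a=True, c=True, e=False;
  a=True, c=True, e=True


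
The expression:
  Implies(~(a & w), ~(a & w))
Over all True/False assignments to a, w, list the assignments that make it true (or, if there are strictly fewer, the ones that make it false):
is always true.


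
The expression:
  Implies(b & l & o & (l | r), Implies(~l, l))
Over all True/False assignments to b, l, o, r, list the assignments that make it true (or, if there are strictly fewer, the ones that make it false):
is always true.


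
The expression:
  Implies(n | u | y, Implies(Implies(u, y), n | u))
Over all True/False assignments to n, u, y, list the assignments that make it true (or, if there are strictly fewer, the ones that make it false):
is false only for:
  n=False, u=False, y=True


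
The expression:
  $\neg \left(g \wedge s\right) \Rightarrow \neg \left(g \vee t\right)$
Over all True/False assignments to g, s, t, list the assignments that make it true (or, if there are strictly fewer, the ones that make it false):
is true only for:
  g=False, s=False, t=False;
  g=False, s=True, t=False;
  g=True, s=True, t=False;
  g=True, s=True, t=True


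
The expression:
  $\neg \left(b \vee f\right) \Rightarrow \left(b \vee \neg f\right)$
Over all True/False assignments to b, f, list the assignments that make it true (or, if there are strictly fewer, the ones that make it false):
is always true.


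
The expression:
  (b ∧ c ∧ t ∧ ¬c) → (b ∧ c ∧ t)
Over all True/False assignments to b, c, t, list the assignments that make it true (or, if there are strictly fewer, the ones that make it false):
is always true.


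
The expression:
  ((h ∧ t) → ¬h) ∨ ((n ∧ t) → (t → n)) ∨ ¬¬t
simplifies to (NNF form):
True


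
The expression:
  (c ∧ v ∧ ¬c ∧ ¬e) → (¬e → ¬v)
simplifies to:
True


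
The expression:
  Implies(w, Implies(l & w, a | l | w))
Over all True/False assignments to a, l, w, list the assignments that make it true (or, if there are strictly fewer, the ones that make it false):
is always true.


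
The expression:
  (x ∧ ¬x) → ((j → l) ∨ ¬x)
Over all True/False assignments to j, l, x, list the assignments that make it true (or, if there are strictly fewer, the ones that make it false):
is always true.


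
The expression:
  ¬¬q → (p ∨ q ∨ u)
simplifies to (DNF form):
True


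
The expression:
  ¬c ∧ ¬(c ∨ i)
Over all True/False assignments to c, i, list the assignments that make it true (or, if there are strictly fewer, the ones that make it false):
is true only for:
  c=False, i=False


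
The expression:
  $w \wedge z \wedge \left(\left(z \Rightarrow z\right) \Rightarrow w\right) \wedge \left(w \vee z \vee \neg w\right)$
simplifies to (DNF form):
$w \wedge z$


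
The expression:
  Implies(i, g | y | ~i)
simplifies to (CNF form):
g | y | ~i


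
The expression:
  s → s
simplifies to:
True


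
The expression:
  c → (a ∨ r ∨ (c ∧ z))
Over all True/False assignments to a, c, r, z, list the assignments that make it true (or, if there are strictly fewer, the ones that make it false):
is false only for:
  a=False, c=True, r=False, z=False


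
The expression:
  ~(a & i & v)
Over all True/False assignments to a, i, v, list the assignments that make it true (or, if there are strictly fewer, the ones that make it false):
is false only for:
  a=True, i=True, v=True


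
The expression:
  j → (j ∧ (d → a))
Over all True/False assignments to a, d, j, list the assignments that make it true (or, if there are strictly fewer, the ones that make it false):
is false only for:
  a=False, d=True, j=True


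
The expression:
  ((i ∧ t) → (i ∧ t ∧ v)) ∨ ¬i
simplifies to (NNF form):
v ∨ ¬i ∨ ¬t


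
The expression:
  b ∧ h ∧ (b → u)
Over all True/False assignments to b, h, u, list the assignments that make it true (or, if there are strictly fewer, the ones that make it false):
is true only for:
  b=True, h=True, u=True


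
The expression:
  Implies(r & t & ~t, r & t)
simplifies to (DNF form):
True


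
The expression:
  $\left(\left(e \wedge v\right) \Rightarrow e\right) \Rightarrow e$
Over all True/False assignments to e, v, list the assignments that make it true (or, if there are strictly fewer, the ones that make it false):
is true only for:
  e=True, v=False;
  e=True, v=True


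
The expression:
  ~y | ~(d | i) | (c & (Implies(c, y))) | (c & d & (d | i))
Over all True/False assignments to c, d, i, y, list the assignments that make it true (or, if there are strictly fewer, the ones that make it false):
is false only for:
  c=False, d=False, i=True, y=True;
  c=False, d=True, i=False, y=True;
  c=False, d=True, i=True, y=True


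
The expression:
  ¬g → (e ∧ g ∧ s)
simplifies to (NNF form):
g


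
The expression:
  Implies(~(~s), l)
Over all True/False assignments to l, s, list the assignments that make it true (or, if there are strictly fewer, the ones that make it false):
is false only for:
  l=False, s=True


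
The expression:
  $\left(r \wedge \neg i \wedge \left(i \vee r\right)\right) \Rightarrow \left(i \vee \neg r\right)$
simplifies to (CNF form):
$i \vee \neg r$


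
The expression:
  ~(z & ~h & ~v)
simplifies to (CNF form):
h | v | ~z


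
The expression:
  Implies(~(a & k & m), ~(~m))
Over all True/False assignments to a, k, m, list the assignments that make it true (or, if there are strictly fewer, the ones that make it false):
is true only for:
  a=False, k=False, m=True;
  a=False, k=True, m=True;
  a=True, k=False, m=True;
  a=True, k=True, m=True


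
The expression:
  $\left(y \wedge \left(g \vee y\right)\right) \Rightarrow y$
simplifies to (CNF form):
$\text{True}$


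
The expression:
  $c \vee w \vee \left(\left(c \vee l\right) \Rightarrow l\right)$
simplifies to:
$\text{True}$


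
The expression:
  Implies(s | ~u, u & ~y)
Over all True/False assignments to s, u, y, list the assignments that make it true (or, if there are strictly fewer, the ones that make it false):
is true only for:
  s=False, u=True, y=False;
  s=False, u=True, y=True;
  s=True, u=True, y=False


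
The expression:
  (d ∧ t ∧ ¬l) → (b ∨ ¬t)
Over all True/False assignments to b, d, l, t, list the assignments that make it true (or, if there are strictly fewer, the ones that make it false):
is false only for:
  b=False, d=True, l=False, t=True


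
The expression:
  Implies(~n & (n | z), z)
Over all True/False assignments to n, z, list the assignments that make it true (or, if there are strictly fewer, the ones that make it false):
is always true.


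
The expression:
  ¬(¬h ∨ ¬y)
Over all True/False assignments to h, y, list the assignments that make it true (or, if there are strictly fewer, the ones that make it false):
is true only for:
  h=True, y=True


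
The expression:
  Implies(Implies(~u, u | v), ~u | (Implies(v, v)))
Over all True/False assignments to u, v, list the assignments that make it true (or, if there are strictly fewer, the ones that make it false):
is always true.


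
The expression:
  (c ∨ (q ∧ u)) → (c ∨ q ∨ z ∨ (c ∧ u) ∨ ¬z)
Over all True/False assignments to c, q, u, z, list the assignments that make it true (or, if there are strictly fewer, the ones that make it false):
is always true.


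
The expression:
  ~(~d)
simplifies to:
d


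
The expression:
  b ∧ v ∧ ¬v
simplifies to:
False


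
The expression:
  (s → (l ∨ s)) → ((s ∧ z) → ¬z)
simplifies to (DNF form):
¬s ∨ ¬z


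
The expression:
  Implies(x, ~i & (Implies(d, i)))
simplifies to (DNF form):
~x | (~d & ~i)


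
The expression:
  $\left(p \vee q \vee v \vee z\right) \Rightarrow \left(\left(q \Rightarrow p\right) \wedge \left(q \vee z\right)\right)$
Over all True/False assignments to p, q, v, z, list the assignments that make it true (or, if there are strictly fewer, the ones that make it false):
is false only for:
  p=False, q=False, v=True, z=False;
  p=False, q=True, v=False, z=False;
  p=False, q=True, v=False, z=True;
  p=False, q=True, v=True, z=False;
  p=False, q=True, v=True, z=True;
  p=True, q=False, v=False, z=False;
  p=True, q=False, v=True, z=False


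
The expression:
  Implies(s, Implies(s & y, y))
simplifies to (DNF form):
True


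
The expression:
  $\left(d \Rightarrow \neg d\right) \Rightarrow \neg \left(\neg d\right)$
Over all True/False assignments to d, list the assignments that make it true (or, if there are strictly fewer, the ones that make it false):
is true only for:
  d=True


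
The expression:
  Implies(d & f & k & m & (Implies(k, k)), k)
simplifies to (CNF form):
True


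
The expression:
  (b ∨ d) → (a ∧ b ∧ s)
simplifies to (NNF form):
(¬b ∧ ¬d) ∨ (a ∧ b ∧ s)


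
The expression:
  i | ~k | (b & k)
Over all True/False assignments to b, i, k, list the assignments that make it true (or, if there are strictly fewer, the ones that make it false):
is false only for:
  b=False, i=False, k=True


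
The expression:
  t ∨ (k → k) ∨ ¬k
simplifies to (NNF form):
True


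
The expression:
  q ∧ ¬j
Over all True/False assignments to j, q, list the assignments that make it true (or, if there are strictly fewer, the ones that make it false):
is true only for:
  j=False, q=True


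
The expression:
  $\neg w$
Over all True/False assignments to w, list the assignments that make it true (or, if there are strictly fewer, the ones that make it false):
is true only for:
  w=False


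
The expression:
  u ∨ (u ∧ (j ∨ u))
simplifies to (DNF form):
u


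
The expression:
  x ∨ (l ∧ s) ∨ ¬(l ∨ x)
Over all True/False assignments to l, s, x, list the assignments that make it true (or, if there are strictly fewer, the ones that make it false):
is false only for:
  l=True, s=False, x=False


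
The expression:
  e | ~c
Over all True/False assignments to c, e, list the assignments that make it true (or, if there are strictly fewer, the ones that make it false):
is false only for:
  c=True, e=False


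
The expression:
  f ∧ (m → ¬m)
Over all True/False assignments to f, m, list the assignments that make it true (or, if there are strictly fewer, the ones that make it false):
is true only for:
  f=True, m=False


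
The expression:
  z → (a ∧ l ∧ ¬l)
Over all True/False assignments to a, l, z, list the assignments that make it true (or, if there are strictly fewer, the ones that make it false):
is true only for:
  a=False, l=False, z=False;
  a=False, l=True, z=False;
  a=True, l=False, z=False;
  a=True, l=True, z=False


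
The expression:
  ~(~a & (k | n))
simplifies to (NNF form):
a | (~k & ~n)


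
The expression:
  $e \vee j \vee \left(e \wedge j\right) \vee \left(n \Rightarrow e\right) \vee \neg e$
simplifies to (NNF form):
$\text{True}$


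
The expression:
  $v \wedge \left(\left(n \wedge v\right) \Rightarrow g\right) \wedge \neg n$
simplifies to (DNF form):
$v \wedge \neg n$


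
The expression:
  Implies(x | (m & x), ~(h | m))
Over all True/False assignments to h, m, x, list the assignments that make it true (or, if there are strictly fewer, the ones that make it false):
is false only for:
  h=False, m=True, x=True;
  h=True, m=False, x=True;
  h=True, m=True, x=True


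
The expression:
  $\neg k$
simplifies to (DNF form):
$\neg k$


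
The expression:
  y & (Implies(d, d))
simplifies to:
y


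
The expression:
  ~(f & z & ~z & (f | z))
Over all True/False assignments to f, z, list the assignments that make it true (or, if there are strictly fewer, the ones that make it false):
is always true.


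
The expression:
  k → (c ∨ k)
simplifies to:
True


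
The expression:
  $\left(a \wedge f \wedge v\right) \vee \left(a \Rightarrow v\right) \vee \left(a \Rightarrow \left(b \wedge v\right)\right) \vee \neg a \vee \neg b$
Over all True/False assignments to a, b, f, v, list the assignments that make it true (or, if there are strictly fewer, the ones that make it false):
is false only for:
  a=True, b=True, f=False, v=False;
  a=True, b=True, f=True, v=False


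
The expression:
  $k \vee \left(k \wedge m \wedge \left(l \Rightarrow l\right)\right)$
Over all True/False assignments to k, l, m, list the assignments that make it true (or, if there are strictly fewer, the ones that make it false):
is true only for:
  k=True, l=False, m=False;
  k=True, l=False, m=True;
  k=True, l=True, m=False;
  k=True, l=True, m=True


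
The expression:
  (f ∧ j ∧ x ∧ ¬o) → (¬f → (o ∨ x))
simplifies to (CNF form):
True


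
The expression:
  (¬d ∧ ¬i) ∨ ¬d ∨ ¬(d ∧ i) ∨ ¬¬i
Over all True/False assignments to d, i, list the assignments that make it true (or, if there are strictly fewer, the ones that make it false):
is always true.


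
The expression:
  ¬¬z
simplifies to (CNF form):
z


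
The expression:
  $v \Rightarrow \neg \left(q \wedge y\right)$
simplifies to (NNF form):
$\neg q \vee \neg v \vee \neg y$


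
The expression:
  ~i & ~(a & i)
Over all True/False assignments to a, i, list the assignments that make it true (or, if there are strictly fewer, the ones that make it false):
is true only for:
  a=False, i=False;
  a=True, i=False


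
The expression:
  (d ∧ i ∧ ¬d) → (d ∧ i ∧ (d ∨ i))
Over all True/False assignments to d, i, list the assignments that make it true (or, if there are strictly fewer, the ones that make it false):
is always true.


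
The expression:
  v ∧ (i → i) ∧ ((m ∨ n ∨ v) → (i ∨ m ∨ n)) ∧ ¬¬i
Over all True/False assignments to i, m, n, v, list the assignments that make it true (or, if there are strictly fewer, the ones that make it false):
is true only for:
  i=True, m=False, n=False, v=True;
  i=True, m=False, n=True, v=True;
  i=True, m=True, n=False, v=True;
  i=True, m=True, n=True, v=True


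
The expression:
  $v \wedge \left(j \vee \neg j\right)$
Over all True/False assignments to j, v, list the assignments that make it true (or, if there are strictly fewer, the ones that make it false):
is true only for:
  j=False, v=True;
  j=True, v=True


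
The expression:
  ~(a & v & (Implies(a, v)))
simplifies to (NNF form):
~a | ~v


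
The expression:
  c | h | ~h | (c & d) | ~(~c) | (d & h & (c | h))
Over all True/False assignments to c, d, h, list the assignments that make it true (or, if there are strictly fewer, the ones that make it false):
is always true.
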